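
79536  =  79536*1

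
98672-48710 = 49962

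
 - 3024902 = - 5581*542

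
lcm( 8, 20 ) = 40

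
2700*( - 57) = - 153900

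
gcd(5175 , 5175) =5175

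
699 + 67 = 766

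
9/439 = 9/439 = 0.02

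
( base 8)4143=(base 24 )3hb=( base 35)1qc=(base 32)233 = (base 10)2147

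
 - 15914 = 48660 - 64574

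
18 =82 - 64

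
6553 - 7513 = -960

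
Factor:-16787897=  - 7^1*29^1 *82699^1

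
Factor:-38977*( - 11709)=3^2*1301^1 * 38977^1 = 456381693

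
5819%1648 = 875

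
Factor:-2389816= -2^3*11^1*13^1 *2089^1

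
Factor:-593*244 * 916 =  - 132537872 = - 2^4*61^1*229^1*593^1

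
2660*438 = 1165080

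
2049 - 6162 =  - 4113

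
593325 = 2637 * 225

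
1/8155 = 1/8155=0.00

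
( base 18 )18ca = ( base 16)21ca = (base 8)20712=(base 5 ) 234100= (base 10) 8650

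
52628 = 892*59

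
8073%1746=1089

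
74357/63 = 1180 + 17/63 = 1180.27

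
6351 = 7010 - 659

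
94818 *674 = 63907332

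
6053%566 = 393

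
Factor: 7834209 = 3^1*2611403^1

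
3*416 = 1248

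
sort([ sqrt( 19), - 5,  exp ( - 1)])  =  [ - 5, exp (- 1 ),  sqrt( 19 )] 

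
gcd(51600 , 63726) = 258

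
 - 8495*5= -42475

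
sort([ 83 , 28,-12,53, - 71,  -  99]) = [ - 99, - 71,-12, 28,53,83 ]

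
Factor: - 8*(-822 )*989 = 2^4*3^1*23^1*43^1*137^1 =6503664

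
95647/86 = 1112 + 15/86 = 1112.17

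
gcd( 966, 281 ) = 1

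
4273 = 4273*1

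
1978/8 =247 + 1/4 = 247.25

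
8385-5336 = 3049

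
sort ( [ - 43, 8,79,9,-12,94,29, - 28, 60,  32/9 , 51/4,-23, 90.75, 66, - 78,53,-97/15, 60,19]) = [  -  78, - 43, - 28, - 23, - 12, - 97/15, 32/9,8,9,51/4,  19, 29 , 53,60,  60,66,79,90.75, 94]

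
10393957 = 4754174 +5639783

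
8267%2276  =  1439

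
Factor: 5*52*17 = 2^2*5^1*13^1*17^1 = 4420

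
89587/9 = 9954+ 1/9 = 9954.11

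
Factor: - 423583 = -613^1*691^1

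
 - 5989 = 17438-23427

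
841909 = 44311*19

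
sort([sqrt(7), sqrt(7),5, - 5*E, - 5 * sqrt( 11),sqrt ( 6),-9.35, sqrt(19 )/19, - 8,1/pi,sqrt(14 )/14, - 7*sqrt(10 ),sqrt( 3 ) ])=[ - 7*sqrt (10), - 5*sqrt( 11 ), -5*E, - 9.35,-8,sqrt ( 19 )/19,sqrt(14 )/14,1/pi, sqrt ( 3 ),sqrt(6 ),sqrt(  7),sqrt (7 ) , 5] 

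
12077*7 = 84539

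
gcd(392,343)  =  49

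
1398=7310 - 5912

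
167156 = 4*41789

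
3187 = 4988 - 1801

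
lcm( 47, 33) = 1551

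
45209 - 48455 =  - 3246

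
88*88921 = 7825048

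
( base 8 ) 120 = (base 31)2I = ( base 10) 80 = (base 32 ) 2g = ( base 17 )4c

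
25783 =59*437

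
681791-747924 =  - 66133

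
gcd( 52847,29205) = 1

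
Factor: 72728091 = 3^3*17^1*158449^1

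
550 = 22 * 25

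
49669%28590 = 21079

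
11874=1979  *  6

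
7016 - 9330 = -2314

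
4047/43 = 94+5/43  =  94.12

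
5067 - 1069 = 3998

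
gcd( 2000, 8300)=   100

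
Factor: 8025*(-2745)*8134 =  - 179180835750 = - 2^1*3^3 * 5^3*7^2 * 61^1*83^1 * 107^1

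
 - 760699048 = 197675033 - 958374081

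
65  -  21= 44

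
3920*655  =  2567600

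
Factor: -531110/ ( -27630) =173/9= 3^( - 2 )*173^1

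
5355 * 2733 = 14635215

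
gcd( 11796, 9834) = 6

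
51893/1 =51893  =  51893.00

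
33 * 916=30228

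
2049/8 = 2049/8 =256.12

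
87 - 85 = 2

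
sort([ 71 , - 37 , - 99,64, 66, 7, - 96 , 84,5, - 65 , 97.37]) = [-99,  -  96, - 65, - 37 , 5,7,64,66, 71, 84, 97.37]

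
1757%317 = 172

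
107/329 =107/329 = 0.33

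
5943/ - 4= - 5943/4 = - 1485.75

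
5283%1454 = 921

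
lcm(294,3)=294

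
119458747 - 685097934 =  - 565639187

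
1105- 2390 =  - 1285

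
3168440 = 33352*95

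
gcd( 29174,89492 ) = 2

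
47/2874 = 47/2874= 0.02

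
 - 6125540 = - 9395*652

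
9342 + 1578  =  10920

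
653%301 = 51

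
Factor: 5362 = 2^1*7^1*383^1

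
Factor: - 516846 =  - 2^1*3^1*11^1*41^1 * 191^1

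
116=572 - 456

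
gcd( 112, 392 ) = 56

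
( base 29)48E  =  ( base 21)83j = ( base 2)111000011010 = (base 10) 3610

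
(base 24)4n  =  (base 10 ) 119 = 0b1110111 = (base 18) 6b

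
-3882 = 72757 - 76639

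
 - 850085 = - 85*10001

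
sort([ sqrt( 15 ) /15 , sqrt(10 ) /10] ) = [sqrt( 15 )/15,sqrt(10 ) /10] 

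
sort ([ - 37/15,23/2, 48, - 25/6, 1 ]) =[ - 25/6,-37/15,1,23/2, 48]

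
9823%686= 219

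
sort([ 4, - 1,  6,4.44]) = [ - 1,4,4.44  ,  6]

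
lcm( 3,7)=21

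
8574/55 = 8574/55 = 155.89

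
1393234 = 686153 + 707081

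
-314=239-553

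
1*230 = 230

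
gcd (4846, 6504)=2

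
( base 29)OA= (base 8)1302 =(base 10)706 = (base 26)114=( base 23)17g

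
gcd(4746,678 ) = 678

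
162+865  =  1027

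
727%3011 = 727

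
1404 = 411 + 993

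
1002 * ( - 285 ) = - 285570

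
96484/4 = 24121 = 24121.00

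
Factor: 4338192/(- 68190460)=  - 1084548/17047615 =-2^2*3^1 * 5^(-1)*13^( - 1)*90379^1*262271^(  -  1 ) 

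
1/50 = 1/50 = 0.02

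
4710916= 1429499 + 3281417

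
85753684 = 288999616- 203245932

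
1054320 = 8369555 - 7315235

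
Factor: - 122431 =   -  191^1*641^1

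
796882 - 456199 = 340683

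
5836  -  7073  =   - 1237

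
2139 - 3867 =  -1728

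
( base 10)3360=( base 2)110100100000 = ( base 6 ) 23320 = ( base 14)1320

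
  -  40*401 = -16040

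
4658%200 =58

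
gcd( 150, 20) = 10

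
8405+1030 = 9435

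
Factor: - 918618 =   -  2^1*3^1* 283^1*541^1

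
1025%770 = 255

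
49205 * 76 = 3739580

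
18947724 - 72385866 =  - 53438142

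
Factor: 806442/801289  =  2^1*3^1 * 7^2*13^1*211^1 * 801289^( - 1)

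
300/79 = 3 + 63/79 = 3.80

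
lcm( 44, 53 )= 2332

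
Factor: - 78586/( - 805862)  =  39293/402931 = 47^(-1)*8573^( - 1)*39293^1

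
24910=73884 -48974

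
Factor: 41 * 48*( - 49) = -96432= - 2^4*3^1*7^2 * 41^1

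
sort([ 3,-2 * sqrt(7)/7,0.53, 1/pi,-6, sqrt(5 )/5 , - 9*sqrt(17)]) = [ - 9 * sqrt( 17 ),- 6, - 2 * sqrt( 7)/7, 1/pi, sqrt( 5)/5,0.53, 3]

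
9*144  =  1296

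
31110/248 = 125 + 55/124 = 125.44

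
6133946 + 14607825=20741771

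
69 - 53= 16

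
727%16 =7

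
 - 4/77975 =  - 1 + 77971/77975 = -0.00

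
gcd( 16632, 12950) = 14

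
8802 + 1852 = 10654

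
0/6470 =0 = 0.00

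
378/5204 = 189/2602 = 0.07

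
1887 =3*629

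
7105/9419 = 7105/9419 = 0.75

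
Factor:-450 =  - 2^1*3^2 *5^2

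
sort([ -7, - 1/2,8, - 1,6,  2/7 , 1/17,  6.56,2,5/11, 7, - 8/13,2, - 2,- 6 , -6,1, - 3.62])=[-7,-6,- 6,-3.62,-2, -1,  -  8/13, - 1/2,1/17,  2/7, 5/11,1,  2,2,6 , 6.56 , 7,8]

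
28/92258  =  14/46129 = 0.00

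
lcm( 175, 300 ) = 2100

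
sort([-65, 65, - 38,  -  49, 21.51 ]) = [- 65, - 49, - 38, 21.51, 65] 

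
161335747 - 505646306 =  - 344310559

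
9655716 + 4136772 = 13792488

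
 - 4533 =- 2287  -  2246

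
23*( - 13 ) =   -  299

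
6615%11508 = 6615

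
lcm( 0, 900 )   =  0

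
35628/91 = 391 + 47/91=391.52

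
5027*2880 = 14477760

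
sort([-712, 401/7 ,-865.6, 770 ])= [ - 865.6, - 712, 401/7, 770]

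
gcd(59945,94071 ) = 1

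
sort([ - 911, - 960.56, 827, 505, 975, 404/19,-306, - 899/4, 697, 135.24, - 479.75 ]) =[ - 960.56, - 911, - 479.75 , - 306,  -  899/4, 404/19, 135.24, 505, 697, 827,  975 ]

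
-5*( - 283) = 1415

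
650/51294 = 325/25647 = 0.01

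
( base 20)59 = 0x6D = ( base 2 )1101101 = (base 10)109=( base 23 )4h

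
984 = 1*984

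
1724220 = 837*2060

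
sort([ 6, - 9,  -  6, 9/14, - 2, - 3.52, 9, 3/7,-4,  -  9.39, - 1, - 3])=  [ - 9.39,  -  9, - 6, - 4, - 3.52,  -  3,-2, - 1,3/7, 9/14, 6, 9] 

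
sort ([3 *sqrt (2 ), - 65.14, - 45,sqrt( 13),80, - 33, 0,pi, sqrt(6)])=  [ - 65.14,-45 ,-33, 0 , sqrt( 6 ),pi, sqrt(13 ),3 * sqrt(2 ),80 ]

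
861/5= 861/5 = 172.20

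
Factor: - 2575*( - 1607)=4138025 = 5^2 * 103^1*1607^1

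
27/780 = 9/260= 0.03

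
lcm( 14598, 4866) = 14598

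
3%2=1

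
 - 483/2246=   -  483/2246 = -0.22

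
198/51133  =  198/51133 = 0.00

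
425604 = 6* 70934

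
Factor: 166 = 2^1*83^1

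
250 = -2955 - -3205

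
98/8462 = 49/4231 = 0.01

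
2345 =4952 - 2607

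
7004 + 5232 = 12236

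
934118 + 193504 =1127622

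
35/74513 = 35/74513 = 0.00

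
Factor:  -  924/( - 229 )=2^2*3^1*7^1*11^1* 229^( - 1 ) 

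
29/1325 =29/1325 = 0.02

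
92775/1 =92775 = 92775.00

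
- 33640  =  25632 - 59272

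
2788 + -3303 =-515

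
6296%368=40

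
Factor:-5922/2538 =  -3^( - 1)*7^1 = - 7/3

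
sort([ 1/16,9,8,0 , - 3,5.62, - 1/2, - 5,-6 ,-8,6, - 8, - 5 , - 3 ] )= [ - 8, - 8, - 6, - 5,-5, - 3, - 3, - 1/2,0,1/16,5.62, 6, 8, 9 ]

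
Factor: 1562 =2^1 *11^1*71^1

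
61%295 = 61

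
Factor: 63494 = 2^1 * 53^1 *599^1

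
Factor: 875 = 5^3*7^1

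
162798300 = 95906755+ 66891545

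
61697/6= 61697/6 =10282.83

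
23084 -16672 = 6412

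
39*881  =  34359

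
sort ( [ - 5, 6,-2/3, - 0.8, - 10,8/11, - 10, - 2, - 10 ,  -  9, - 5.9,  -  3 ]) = [ - 10 , - 10, - 10 ,-9, - 5.9, - 5 , - 3, - 2,-0.8, - 2/3, 8/11,6]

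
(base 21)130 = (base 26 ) ja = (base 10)504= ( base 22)10k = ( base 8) 770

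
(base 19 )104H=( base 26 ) a7a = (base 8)15450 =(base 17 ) 170G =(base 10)6952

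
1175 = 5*235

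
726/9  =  80 + 2/3 = 80.67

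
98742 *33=3258486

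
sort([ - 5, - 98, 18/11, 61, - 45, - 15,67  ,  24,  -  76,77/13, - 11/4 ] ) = [ - 98, - 76, - 45 , - 15,-5 , -11/4, 18/11,77/13 , 24,61, 67]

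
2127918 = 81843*26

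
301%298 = 3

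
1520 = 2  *760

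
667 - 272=395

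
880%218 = 8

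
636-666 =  - 30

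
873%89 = 72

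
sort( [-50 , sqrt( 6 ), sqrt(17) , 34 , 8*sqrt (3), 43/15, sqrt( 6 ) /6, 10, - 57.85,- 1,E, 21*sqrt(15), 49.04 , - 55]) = [ - 57.85,  -  55, - 50, - 1, sqrt( 6)/6 , sqrt( 6 ), E, 43/15, sqrt( 17 ),10, 8 * sqrt( 3), 34, 49.04,21*sqrt( 15) ]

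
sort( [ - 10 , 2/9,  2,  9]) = [ - 10,2/9,  2 , 9 ] 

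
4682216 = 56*83611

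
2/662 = 1/331=0.00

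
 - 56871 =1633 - 58504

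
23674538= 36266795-12592257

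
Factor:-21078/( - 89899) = 2^1 * 3^2*1171^1*89899^( - 1 )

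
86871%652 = 155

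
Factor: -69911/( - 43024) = 2^( - 4 )*2689^( - 1 )*69911^1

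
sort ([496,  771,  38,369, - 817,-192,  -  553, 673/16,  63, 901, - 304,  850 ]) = [ - 817, - 553,-304, - 192, 38,673/16, 63,  369,496, 771, 850 , 901]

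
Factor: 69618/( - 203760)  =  -41/120 = - 2^(- 3) *3^( - 1)* 5^( - 1 )*41^1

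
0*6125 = 0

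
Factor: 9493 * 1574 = 14941982 =2^1*11^1*787^1 *863^1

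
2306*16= 36896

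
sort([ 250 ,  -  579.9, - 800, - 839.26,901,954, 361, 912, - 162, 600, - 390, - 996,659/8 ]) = [ - 996 ,- 839.26, - 800, - 579.9,-390, - 162,  659/8,  250, 361, 600,901,912,954 ] 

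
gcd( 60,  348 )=12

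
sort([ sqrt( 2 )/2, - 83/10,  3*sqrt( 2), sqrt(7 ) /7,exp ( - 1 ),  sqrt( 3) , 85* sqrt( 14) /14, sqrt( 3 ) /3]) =[ - 83/10, exp( - 1),sqrt( 7)/7 , sqrt( 3) /3,  sqrt(2)/2,sqrt( 3 ),  3*sqrt( 2),  85* sqrt( 14)/14]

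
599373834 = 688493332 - 89119498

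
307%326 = 307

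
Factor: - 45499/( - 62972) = 263/364 = 2^( - 2)*7^( - 1 )*13^( - 1)*263^1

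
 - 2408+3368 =960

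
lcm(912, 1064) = 6384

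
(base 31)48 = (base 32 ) 44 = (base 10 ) 132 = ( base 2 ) 10000100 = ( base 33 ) 40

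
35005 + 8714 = 43719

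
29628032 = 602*49216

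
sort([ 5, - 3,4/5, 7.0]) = [ - 3, 4/5, 5,7.0]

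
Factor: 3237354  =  2^1*3^3*59951^1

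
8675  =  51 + 8624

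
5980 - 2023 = 3957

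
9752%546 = 470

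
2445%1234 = 1211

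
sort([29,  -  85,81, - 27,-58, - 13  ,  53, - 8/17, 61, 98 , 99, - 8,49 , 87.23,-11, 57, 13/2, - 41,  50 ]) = [-85, - 58, - 41, - 27,-13, - 11 ,  -  8, - 8/17,13/2,29,49 , 50, 53, 57,61, 81 , 87.23, 98, 99 ]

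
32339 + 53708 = 86047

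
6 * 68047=408282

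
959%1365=959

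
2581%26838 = 2581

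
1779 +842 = 2621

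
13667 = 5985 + 7682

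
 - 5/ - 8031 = 5/8031 = 0.00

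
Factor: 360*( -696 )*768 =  - 192430080= - 2^14*3^4*5^1*29^1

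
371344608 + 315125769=686470377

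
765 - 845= -80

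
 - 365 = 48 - 413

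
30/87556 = 15/43778= 0.00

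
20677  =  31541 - 10864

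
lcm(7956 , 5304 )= 15912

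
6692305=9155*731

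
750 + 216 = 966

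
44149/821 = 44149/821 = 53.77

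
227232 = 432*526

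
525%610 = 525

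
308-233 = 75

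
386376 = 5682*68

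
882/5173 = 126/739 = 0.17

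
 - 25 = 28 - 53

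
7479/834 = 8 + 269/278 = 8.97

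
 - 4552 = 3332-7884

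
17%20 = 17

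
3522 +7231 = 10753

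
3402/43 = 79+5/43  =  79.12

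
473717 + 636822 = 1110539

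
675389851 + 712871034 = 1388260885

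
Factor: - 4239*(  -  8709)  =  3^4*157^1*2903^1 =36917451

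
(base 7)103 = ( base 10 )52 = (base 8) 64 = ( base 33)1j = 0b110100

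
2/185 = 2/185 = 0.01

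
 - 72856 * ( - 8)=582848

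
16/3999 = 16/3999 = 0.00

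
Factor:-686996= - 2^2*41^1 *59^1*71^1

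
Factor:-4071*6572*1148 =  - 2^4*3^1*7^1*  23^1*31^1*41^1*53^1*59^1 = - 30714294576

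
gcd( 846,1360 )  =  2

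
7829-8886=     -  1057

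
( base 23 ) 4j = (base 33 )3C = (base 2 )1101111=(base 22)51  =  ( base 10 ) 111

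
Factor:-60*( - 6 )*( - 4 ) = -2^5*3^2*5^1 = - 1440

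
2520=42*60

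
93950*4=375800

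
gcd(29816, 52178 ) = 7454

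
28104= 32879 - 4775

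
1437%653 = 131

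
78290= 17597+60693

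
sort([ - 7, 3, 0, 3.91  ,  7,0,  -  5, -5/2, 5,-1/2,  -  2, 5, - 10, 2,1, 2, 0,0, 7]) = [ - 10, - 7,-5, - 5/2, - 2,  -  1/2,0,0, 0,0,  1,2,2, 3, 3.91, 5, 5, 7, 7 ]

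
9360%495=450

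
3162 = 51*62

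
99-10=89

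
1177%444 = 289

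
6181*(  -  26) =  - 160706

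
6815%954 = 137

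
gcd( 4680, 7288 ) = 8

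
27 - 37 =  - 10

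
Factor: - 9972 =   -  2^2*3^2*277^1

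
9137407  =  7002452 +2134955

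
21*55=1155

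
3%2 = 1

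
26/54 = 13/27 = 0.48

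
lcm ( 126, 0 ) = 0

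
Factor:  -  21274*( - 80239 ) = 2^1*11^1*967^1 * 80239^1 = 1707004486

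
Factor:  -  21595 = -5^1*7^1*617^1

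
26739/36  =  2971/4 = 742.75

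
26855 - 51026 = -24171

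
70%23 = 1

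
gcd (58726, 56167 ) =1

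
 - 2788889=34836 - 2823725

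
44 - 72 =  - 28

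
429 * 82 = 35178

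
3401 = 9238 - 5837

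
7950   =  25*318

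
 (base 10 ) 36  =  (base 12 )30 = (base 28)18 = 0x24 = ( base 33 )13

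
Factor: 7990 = 2^1 * 5^1 * 17^1 * 47^1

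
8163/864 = 9  +  43/96=9.45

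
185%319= 185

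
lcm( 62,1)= 62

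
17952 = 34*528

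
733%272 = 189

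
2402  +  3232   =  5634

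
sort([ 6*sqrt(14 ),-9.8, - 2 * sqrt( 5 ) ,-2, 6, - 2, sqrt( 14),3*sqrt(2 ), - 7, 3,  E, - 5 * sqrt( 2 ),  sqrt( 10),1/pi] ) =[ - 9.8, - 5*sqrt( 2),  -  7, - 2*sqrt( 5), - 2,  -  2, 1/pi, E,3,sqrt(10 ), sqrt(14 ),3*sqrt( 2),  6, 6 * sqrt( 14)] 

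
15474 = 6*2579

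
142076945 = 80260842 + 61816103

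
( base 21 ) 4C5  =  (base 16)7e5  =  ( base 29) 2BK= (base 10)2021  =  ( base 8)3745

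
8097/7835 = 8097/7835 = 1.03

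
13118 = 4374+8744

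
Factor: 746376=2^3*3^1*137^1*227^1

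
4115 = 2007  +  2108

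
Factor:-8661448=-2^3*1082681^1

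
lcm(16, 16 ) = 16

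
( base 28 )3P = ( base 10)109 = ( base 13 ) 85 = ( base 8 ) 155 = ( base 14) 7b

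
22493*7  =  157451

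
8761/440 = 19 + 401/440 = 19.91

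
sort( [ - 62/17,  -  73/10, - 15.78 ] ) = [ - 15.78, - 73/10,-62/17 ] 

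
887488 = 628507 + 258981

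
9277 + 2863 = 12140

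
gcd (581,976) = 1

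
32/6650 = 16/3325 =0.00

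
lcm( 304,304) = 304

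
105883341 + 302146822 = 408030163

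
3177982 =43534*73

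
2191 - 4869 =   -  2678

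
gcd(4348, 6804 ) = 4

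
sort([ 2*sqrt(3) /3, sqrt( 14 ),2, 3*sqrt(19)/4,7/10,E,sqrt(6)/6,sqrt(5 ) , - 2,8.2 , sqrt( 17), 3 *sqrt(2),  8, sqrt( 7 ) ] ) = [ - 2, sqrt(6 )/6, 7/10,2*sqrt(3)/3,2, sqrt(5 ),sqrt( 7 ) , E,3*sqrt( 19 ) /4 , sqrt ( 14) , sqrt(17), 3*sqrt(2) , 8, 8.2] 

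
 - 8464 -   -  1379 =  - 7085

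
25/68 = 25/68 = 0.37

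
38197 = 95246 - 57049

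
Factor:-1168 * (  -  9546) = 2^5*3^1*37^1*43^1*73^1= 11149728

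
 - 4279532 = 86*( - 49762 ) 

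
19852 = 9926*2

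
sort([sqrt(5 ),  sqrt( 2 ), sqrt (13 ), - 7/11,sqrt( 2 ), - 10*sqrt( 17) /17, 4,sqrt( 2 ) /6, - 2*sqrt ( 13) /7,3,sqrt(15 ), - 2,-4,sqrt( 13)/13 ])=[ - 4,  -  10 * sqrt( 17)/17, - 2, - 2*sqrt( 13 ) /7, - 7/11,sqrt( 2 ) /6, sqrt( 13) /13, sqrt( 2 ),  sqrt(2 ),sqrt( 5 ),3, sqrt( 13),sqrt( 15 ),  4]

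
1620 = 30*54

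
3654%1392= 870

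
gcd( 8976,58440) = 24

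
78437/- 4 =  - 78437/4 =-  19609.25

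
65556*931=61032636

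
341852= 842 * 406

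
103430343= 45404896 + 58025447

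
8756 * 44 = 385264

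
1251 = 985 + 266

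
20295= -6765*( - 3)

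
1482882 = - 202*(-7341)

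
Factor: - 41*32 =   -  1312 = - 2^5*41^1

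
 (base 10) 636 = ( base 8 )1174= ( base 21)196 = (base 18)1H6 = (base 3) 212120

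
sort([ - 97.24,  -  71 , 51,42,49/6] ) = [ - 97.24, - 71, 49/6 , 42, 51] 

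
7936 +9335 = 17271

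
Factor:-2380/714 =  - 10/3 = - 2^1*3^( -1 )  *5^1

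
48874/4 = 12218 + 1/2=12218.50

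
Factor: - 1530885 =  - 3^1* 5^1*102059^1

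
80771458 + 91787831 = 172559289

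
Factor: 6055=5^1*7^1*173^1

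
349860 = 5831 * 60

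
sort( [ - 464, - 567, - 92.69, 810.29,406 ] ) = [-567, - 464, - 92.69,406,  810.29]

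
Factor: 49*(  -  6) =  -  294 = -  2^1*3^1*7^2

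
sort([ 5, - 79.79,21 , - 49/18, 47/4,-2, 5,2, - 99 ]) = [ - 99, - 79.79, - 49/18, - 2, 2,5, 5, 47/4, 21] 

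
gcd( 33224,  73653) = 1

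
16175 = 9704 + 6471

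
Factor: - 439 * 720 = -316080 = - 2^4*3^2*5^1 * 439^1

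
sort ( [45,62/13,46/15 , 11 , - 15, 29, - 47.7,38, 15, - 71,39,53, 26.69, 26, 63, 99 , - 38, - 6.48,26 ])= [  -  71 , - 47.7,  -  38, - 15,-6.48, 46/15,62/13,  11, 15, 26 , 26,26.69, 29,38, 39,45,53,63,99 ] 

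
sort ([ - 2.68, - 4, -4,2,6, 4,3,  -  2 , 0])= [ - 4 , - 4,-2.68, - 2,  0, 2,3, 4,6]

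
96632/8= 12079 = 12079.00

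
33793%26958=6835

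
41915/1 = 41915 = 41915.00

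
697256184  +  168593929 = 865850113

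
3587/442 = 8+3/26= 8.12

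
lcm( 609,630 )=18270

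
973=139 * 7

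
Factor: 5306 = 2^1*7^1*379^1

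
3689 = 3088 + 601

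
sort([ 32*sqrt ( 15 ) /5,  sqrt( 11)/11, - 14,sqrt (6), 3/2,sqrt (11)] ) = [ - 14, sqrt( 11)/11,3/2 , sqrt( 6) , sqrt(11) , 32 * sqrt ( 15 )/5]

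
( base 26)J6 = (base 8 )764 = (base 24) kk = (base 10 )500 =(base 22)10g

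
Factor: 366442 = 2^1*53^1 * 3457^1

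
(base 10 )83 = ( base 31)2l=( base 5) 313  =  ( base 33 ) 2h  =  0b1010011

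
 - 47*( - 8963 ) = 421261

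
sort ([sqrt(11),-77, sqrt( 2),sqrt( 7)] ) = [ - 77, sqrt( 2), sqrt ( 7), sqrt(11) ] 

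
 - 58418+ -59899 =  - 118317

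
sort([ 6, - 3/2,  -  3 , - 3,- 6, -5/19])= [ - 6,-3, - 3, - 3/2,-5/19, 6 ]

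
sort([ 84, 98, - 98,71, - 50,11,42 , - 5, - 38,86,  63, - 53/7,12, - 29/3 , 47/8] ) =[ - 98, - 50  , - 38, - 29/3, - 53/7, - 5,  47/8,11, 12,42,63,  71,84,86,98 ] 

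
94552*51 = 4822152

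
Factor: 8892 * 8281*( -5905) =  - 2^2*3^2*5^1*7^2*13^3*19^1*1181^1   =  - 434812620060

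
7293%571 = 441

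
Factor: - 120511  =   - 120511^1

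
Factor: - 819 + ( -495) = - 1314=- 2^1*3^2  *  73^1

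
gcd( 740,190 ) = 10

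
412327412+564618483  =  976945895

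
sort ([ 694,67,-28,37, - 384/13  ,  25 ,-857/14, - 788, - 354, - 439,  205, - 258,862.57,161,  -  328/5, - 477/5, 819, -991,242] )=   [ - 991, - 788,-439,-354,-258, - 477/5, - 328/5, - 857/14,-384/13, - 28, 25,37,67, 161, 205, 242,694, 819,  862.57] 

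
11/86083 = 11/86083 = 0.00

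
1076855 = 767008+309847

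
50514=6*8419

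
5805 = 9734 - 3929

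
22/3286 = 11/1643= 0.01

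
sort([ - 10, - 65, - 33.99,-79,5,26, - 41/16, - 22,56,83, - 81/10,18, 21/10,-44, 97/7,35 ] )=[ - 79,-65 , -44, - 33.99, - 22, - 10,- 81/10, - 41/16, 21/10,5,97/7,18 , 26,35, 56,83]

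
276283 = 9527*29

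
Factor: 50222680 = 2^3*5^1*1255567^1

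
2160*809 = 1747440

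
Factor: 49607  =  113^1*439^1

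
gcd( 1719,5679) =9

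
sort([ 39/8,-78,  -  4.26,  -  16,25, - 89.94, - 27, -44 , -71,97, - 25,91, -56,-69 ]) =[ - 89.94,-78,-71, - 69, - 56, - 44,-27,-25, - 16, - 4.26, 39/8,25,91, 97] 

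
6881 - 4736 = 2145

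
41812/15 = 2787 + 7/15 = 2787.47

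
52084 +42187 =94271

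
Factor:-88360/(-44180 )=2= 2^1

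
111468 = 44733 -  - 66735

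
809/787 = 1 + 22/787 = 1.03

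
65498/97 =675 + 23/97  =  675.24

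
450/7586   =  225/3793 = 0.06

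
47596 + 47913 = 95509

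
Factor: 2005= 5^1*401^1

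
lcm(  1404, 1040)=28080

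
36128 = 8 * 4516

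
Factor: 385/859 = 5^1* 7^1*11^1*859^ (-1)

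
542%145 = 107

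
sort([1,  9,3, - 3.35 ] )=[ - 3.35, 1, 3,9 ] 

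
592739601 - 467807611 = 124931990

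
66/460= 33/230 = 0.14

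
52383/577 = 90 + 453/577 = 90.79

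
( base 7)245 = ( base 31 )47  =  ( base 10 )131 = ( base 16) 83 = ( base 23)5G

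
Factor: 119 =7^1 * 17^1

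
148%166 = 148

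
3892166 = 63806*61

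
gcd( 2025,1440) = 45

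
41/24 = 41/24 = 1.71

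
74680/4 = 18670= 18670.00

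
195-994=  - 799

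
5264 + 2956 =8220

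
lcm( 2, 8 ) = 8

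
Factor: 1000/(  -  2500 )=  - 2/5  =  - 2^1 * 5^( - 1 ) 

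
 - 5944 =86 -6030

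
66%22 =0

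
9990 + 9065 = 19055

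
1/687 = 1/687 = 0.00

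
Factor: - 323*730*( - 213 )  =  2^1 * 3^1*5^1*17^1*19^1*71^1*73^1 = 50223270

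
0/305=0 = 0.00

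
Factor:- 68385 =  - 3^1*5^1*47^1*97^1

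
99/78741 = 11/8749 = 0.00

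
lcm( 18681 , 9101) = 354939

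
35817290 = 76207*470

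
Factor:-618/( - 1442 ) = 3/7 = 3^1*7^( - 1)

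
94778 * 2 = 189556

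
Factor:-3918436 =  - 2^2*877^1*1117^1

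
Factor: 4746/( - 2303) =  - 2^1 * 3^1*7^( - 1)*47^( - 1)*113^1  =  -678/329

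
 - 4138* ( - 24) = 99312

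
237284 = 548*433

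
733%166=69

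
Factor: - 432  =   -2^4* 3^3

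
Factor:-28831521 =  - 3^1*9610507^1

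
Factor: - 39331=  - 37^1 * 1063^1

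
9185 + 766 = 9951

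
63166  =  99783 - 36617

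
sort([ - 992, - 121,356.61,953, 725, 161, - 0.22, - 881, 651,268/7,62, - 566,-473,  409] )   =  [ - 992, - 881, - 566, - 473, - 121, - 0.22,268/7,62, 161, 356.61  ,  409,651,725,953]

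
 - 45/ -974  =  45/974 = 0.05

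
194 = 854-660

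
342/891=38/99 = 0.38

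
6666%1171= 811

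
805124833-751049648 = 54075185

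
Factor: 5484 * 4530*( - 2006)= - 2^4 * 3^2 * 5^1 * 17^1*59^1*151^1 * 457^1 = - 49834095120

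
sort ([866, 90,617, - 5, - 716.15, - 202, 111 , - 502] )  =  [ - 716.15, - 502,  -  202,-5,90,111  ,  617,866 ]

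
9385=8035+1350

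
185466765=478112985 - 292646220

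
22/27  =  22/27 = 0.81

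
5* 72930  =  364650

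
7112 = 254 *28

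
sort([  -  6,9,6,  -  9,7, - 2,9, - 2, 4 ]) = [ - 9, -6,-2, - 2,4, 6,  7,9,9]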